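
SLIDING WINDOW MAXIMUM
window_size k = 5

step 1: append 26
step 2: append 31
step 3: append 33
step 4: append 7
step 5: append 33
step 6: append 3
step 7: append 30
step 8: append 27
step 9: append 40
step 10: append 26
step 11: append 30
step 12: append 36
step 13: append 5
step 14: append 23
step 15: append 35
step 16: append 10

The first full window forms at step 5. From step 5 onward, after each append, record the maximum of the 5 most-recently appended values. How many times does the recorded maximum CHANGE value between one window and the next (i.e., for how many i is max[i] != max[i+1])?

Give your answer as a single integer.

step 1: append 26 -> window=[26] (not full yet)
step 2: append 31 -> window=[26, 31] (not full yet)
step 3: append 33 -> window=[26, 31, 33] (not full yet)
step 4: append 7 -> window=[26, 31, 33, 7] (not full yet)
step 5: append 33 -> window=[26, 31, 33, 7, 33] -> max=33
step 6: append 3 -> window=[31, 33, 7, 33, 3] -> max=33
step 7: append 30 -> window=[33, 7, 33, 3, 30] -> max=33
step 8: append 27 -> window=[7, 33, 3, 30, 27] -> max=33
step 9: append 40 -> window=[33, 3, 30, 27, 40] -> max=40
step 10: append 26 -> window=[3, 30, 27, 40, 26] -> max=40
step 11: append 30 -> window=[30, 27, 40, 26, 30] -> max=40
step 12: append 36 -> window=[27, 40, 26, 30, 36] -> max=40
step 13: append 5 -> window=[40, 26, 30, 36, 5] -> max=40
step 14: append 23 -> window=[26, 30, 36, 5, 23] -> max=36
step 15: append 35 -> window=[30, 36, 5, 23, 35] -> max=36
step 16: append 10 -> window=[36, 5, 23, 35, 10] -> max=36
Recorded maximums: 33 33 33 33 40 40 40 40 40 36 36 36
Changes between consecutive maximums: 2

Answer: 2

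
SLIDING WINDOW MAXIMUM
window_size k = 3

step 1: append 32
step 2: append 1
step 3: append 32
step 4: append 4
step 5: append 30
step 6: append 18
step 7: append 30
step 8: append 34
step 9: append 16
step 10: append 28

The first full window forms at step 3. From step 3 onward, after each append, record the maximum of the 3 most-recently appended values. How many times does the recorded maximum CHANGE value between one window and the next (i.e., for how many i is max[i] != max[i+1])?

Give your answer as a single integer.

Answer: 2

Derivation:
step 1: append 32 -> window=[32] (not full yet)
step 2: append 1 -> window=[32, 1] (not full yet)
step 3: append 32 -> window=[32, 1, 32] -> max=32
step 4: append 4 -> window=[1, 32, 4] -> max=32
step 5: append 30 -> window=[32, 4, 30] -> max=32
step 6: append 18 -> window=[4, 30, 18] -> max=30
step 7: append 30 -> window=[30, 18, 30] -> max=30
step 8: append 34 -> window=[18, 30, 34] -> max=34
step 9: append 16 -> window=[30, 34, 16] -> max=34
step 10: append 28 -> window=[34, 16, 28] -> max=34
Recorded maximums: 32 32 32 30 30 34 34 34
Changes between consecutive maximums: 2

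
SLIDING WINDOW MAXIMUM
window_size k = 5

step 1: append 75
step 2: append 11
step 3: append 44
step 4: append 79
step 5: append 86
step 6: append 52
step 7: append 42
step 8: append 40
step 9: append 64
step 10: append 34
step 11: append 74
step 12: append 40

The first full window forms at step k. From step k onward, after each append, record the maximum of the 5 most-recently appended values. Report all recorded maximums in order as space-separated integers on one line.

step 1: append 75 -> window=[75] (not full yet)
step 2: append 11 -> window=[75, 11] (not full yet)
step 3: append 44 -> window=[75, 11, 44] (not full yet)
step 4: append 79 -> window=[75, 11, 44, 79] (not full yet)
step 5: append 86 -> window=[75, 11, 44, 79, 86] -> max=86
step 6: append 52 -> window=[11, 44, 79, 86, 52] -> max=86
step 7: append 42 -> window=[44, 79, 86, 52, 42] -> max=86
step 8: append 40 -> window=[79, 86, 52, 42, 40] -> max=86
step 9: append 64 -> window=[86, 52, 42, 40, 64] -> max=86
step 10: append 34 -> window=[52, 42, 40, 64, 34] -> max=64
step 11: append 74 -> window=[42, 40, 64, 34, 74] -> max=74
step 12: append 40 -> window=[40, 64, 34, 74, 40] -> max=74

Answer: 86 86 86 86 86 64 74 74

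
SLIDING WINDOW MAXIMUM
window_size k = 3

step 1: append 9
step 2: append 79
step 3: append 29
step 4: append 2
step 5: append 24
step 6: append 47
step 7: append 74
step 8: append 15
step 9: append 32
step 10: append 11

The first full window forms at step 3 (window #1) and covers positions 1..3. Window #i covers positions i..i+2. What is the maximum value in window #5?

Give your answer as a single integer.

Answer: 74

Derivation:
step 1: append 9 -> window=[9] (not full yet)
step 2: append 79 -> window=[9, 79] (not full yet)
step 3: append 29 -> window=[9, 79, 29] -> max=79
step 4: append 2 -> window=[79, 29, 2] -> max=79
step 5: append 24 -> window=[29, 2, 24] -> max=29
step 6: append 47 -> window=[2, 24, 47] -> max=47
step 7: append 74 -> window=[24, 47, 74] -> max=74
Window #5 max = 74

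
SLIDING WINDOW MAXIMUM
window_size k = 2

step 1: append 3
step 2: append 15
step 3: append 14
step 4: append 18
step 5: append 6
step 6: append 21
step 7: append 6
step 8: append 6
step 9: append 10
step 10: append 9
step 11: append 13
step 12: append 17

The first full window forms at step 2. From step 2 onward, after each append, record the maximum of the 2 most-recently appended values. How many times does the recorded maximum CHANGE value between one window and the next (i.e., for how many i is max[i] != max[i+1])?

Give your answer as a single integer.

Answer: 6

Derivation:
step 1: append 3 -> window=[3] (not full yet)
step 2: append 15 -> window=[3, 15] -> max=15
step 3: append 14 -> window=[15, 14] -> max=15
step 4: append 18 -> window=[14, 18] -> max=18
step 5: append 6 -> window=[18, 6] -> max=18
step 6: append 21 -> window=[6, 21] -> max=21
step 7: append 6 -> window=[21, 6] -> max=21
step 8: append 6 -> window=[6, 6] -> max=6
step 9: append 10 -> window=[6, 10] -> max=10
step 10: append 9 -> window=[10, 9] -> max=10
step 11: append 13 -> window=[9, 13] -> max=13
step 12: append 17 -> window=[13, 17] -> max=17
Recorded maximums: 15 15 18 18 21 21 6 10 10 13 17
Changes between consecutive maximums: 6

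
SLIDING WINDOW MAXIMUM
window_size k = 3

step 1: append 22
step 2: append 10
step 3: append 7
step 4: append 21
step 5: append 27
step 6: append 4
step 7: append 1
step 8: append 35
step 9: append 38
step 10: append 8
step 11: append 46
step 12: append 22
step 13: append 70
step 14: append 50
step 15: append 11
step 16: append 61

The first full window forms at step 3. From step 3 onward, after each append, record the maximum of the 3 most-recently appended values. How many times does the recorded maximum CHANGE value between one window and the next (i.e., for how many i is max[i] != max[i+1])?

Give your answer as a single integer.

Answer: 7

Derivation:
step 1: append 22 -> window=[22] (not full yet)
step 2: append 10 -> window=[22, 10] (not full yet)
step 3: append 7 -> window=[22, 10, 7] -> max=22
step 4: append 21 -> window=[10, 7, 21] -> max=21
step 5: append 27 -> window=[7, 21, 27] -> max=27
step 6: append 4 -> window=[21, 27, 4] -> max=27
step 7: append 1 -> window=[27, 4, 1] -> max=27
step 8: append 35 -> window=[4, 1, 35] -> max=35
step 9: append 38 -> window=[1, 35, 38] -> max=38
step 10: append 8 -> window=[35, 38, 8] -> max=38
step 11: append 46 -> window=[38, 8, 46] -> max=46
step 12: append 22 -> window=[8, 46, 22] -> max=46
step 13: append 70 -> window=[46, 22, 70] -> max=70
step 14: append 50 -> window=[22, 70, 50] -> max=70
step 15: append 11 -> window=[70, 50, 11] -> max=70
step 16: append 61 -> window=[50, 11, 61] -> max=61
Recorded maximums: 22 21 27 27 27 35 38 38 46 46 70 70 70 61
Changes between consecutive maximums: 7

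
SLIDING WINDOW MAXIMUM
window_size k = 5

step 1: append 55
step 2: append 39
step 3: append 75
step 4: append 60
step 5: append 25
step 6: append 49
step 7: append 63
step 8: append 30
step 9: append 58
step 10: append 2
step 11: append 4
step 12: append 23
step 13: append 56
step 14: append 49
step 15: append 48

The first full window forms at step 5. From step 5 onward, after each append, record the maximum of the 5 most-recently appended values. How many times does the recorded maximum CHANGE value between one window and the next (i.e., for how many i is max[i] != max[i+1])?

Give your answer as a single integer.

Answer: 3

Derivation:
step 1: append 55 -> window=[55] (not full yet)
step 2: append 39 -> window=[55, 39] (not full yet)
step 3: append 75 -> window=[55, 39, 75] (not full yet)
step 4: append 60 -> window=[55, 39, 75, 60] (not full yet)
step 5: append 25 -> window=[55, 39, 75, 60, 25] -> max=75
step 6: append 49 -> window=[39, 75, 60, 25, 49] -> max=75
step 7: append 63 -> window=[75, 60, 25, 49, 63] -> max=75
step 8: append 30 -> window=[60, 25, 49, 63, 30] -> max=63
step 9: append 58 -> window=[25, 49, 63, 30, 58] -> max=63
step 10: append 2 -> window=[49, 63, 30, 58, 2] -> max=63
step 11: append 4 -> window=[63, 30, 58, 2, 4] -> max=63
step 12: append 23 -> window=[30, 58, 2, 4, 23] -> max=58
step 13: append 56 -> window=[58, 2, 4, 23, 56] -> max=58
step 14: append 49 -> window=[2, 4, 23, 56, 49] -> max=56
step 15: append 48 -> window=[4, 23, 56, 49, 48] -> max=56
Recorded maximums: 75 75 75 63 63 63 63 58 58 56 56
Changes between consecutive maximums: 3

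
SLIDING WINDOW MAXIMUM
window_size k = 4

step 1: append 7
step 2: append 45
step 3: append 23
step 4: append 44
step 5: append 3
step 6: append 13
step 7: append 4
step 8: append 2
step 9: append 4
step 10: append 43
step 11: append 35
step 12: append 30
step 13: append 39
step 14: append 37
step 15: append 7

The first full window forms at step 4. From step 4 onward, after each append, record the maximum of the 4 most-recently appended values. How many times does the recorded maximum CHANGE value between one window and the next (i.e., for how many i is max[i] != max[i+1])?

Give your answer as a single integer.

Answer: 4

Derivation:
step 1: append 7 -> window=[7] (not full yet)
step 2: append 45 -> window=[7, 45] (not full yet)
step 3: append 23 -> window=[7, 45, 23] (not full yet)
step 4: append 44 -> window=[7, 45, 23, 44] -> max=45
step 5: append 3 -> window=[45, 23, 44, 3] -> max=45
step 6: append 13 -> window=[23, 44, 3, 13] -> max=44
step 7: append 4 -> window=[44, 3, 13, 4] -> max=44
step 8: append 2 -> window=[3, 13, 4, 2] -> max=13
step 9: append 4 -> window=[13, 4, 2, 4] -> max=13
step 10: append 43 -> window=[4, 2, 4, 43] -> max=43
step 11: append 35 -> window=[2, 4, 43, 35] -> max=43
step 12: append 30 -> window=[4, 43, 35, 30] -> max=43
step 13: append 39 -> window=[43, 35, 30, 39] -> max=43
step 14: append 37 -> window=[35, 30, 39, 37] -> max=39
step 15: append 7 -> window=[30, 39, 37, 7] -> max=39
Recorded maximums: 45 45 44 44 13 13 43 43 43 43 39 39
Changes between consecutive maximums: 4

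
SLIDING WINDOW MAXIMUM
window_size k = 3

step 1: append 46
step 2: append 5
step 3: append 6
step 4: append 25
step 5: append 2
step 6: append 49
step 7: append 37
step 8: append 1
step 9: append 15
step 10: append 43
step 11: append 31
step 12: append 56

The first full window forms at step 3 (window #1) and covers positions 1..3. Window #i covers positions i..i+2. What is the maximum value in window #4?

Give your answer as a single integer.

Answer: 49

Derivation:
step 1: append 46 -> window=[46] (not full yet)
step 2: append 5 -> window=[46, 5] (not full yet)
step 3: append 6 -> window=[46, 5, 6] -> max=46
step 4: append 25 -> window=[5, 6, 25] -> max=25
step 5: append 2 -> window=[6, 25, 2] -> max=25
step 6: append 49 -> window=[25, 2, 49] -> max=49
Window #4 max = 49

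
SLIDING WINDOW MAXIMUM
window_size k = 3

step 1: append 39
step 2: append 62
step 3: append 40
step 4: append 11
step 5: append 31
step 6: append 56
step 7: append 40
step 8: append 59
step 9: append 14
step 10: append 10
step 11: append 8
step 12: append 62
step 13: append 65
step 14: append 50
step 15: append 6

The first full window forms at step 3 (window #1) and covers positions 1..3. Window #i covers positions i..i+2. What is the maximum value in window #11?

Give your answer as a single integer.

Answer: 65

Derivation:
step 1: append 39 -> window=[39] (not full yet)
step 2: append 62 -> window=[39, 62] (not full yet)
step 3: append 40 -> window=[39, 62, 40] -> max=62
step 4: append 11 -> window=[62, 40, 11] -> max=62
step 5: append 31 -> window=[40, 11, 31] -> max=40
step 6: append 56 -> window=[11, 31, 56] -> max=56
step 7: append 40 -> window=[31, 56, 40] -> max=56
step 8: append 59 -> window=[56, 40, 59] -> max=59
step 9: append 14 -> window=[40, 59, 14] -> max=59
step 10: append 10 -> window=[59, 14, 10] -> max=59
step 11: append 8 -> window=[14, 10, 8] -> max=14
step 12: append 62 -> window=[10, 8, 62] -> max=62
step 13: append 65 -> window=[8, 62, 65] -> max=65
Window #11 max = 65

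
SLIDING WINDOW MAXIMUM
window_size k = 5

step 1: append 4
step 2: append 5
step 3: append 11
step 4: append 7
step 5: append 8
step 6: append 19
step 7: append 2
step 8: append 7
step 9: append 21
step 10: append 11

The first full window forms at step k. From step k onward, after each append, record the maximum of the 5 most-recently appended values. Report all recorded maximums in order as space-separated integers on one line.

Answer: 11 19 19 19 21 21

Derivation:
step 1: append 4 -> window=[4] (not full yet)
step 2: append 5 -> window=[4, 5] (not full yet)
step 3: append 11 -> window=[4, 5, 11] (not full yet)
step 4: append 7 -> window=[4, 5, 11, 7] (not full yet)
step 5: append 8 -> window=[4, 5, 11, 7, 8] -> max=11
step 6: append 19 -> window=[5, 11, 7, 8, 19] -> max=19
step 7: append 2 -> window=[11, 7, 8, 19, 2] -> max=19
step 8: append 7 -> window=[7, 8, 19, 2, 7] -> max=19
step 9: append 21 -> window=[8, 19, 2, 7, 21] -> max=21
step 10: append 11 -> window=[19, 2, 7, 21, 11] -> max=21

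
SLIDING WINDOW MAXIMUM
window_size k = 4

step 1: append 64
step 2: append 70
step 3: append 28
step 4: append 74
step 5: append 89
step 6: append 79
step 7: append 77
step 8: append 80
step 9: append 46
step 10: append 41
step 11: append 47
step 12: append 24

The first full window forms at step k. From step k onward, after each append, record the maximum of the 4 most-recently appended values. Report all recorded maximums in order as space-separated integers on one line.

Answer: 74 89 89 89 89 80 80 80 47

Derivation:
step 1: append 64 -> window=[64] (not full yet)
step 2: append 70 -> window=[64, 70] (not full yet)
step 3: append 28 -> window=[64, 70, 28] (not full yet)
step 4: append 74 -> window=[64, 70, 28, 74] -> max=74
step 5: append 89 -> window=[70, 28, 74, 89] -> max=89
step 6: append 79 -> window=[28, 74, 89, 79] -> max=89
step 7: append 77 -> window=[74, 89, 79, 77] -> max=89
step 8: append 80 -> window=[89, 79, 77, 80] -> max=89
step 9: append 46 -> window=[79, 77, 80, 46] -> max=80
step 10: append 41 -> window=[77, 80, 46, 41] -> max=80
step 11: append 47 -> window=[80, 46, 41, 47] -> max=80
step 12: append 24 -> window=[46, 41, 47, 24] -> max=47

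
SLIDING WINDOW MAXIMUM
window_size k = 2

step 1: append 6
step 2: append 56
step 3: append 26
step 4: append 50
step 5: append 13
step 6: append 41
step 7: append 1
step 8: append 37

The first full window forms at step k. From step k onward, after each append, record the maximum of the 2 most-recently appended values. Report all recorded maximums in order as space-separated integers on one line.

Answer: 56 56 50 50 41 41 37

Derivation:
step 1: append 6 -> window=[6] (not full yet)
step 2: append 56 -> window=[6, 56] -> max=56
step 3: append 26 -> window=[56, 26] -> max=56
step 4: append 50 -> window=[26, 50] -> max=50
step 5: append 13 -> window=[50, 13] -> max=50
step 6: append 41 -> window=[13, 41] -> max=41
step 7: append 1 -> window=[41, 1] -> max=41
step 8: append 37 -> window=[1, 37] -> max=37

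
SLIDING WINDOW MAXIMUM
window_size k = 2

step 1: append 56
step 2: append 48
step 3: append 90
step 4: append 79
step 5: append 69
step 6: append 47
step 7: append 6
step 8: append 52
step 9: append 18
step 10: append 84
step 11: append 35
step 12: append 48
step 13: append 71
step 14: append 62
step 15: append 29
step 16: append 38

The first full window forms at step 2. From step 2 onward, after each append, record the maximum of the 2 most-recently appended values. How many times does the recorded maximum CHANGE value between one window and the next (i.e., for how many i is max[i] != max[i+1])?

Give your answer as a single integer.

step 1: append 56 -> window=[56] (not full yet)
step 2: append 48 -> window=[56, 48] -> max=56
step 3: append 90 -> window=[48, 90] -> max=90
step 4: append 79 -> window=[90, 79] -> max=90
step 5: append 69 -> window=[79, 69] -> max=79
step 6: append 47 -> window=[69, 47] -> max=69
step 7: append 6 -> window=[47, 6] -> max=47
step 8: append 52 -> window=[6, 52] -> max=52
step 9: append 18 -> window=[52, 18] -> max=52
step 10: append 84 -> window=[18, 84] -> max=84
step 11: append 35 -> window=[84, 35] -> max=84
step 12: append 48 -> window=[35, 48] -> max=48
step 13: append 71 -> window=[48, 71] -> max=71
step 14: append 62 -> window=[71, 62] -> max=71
step 15: append 29 -> window=[62, 29] -> max=62
step 16: append 38 -> window=[29, 38] -> max=38
Recorded maximums: 56 90 90 79 69 47 52 52 84 84 48 71 71 62 38
Changes between consecutive maximums: 10

Answer: 10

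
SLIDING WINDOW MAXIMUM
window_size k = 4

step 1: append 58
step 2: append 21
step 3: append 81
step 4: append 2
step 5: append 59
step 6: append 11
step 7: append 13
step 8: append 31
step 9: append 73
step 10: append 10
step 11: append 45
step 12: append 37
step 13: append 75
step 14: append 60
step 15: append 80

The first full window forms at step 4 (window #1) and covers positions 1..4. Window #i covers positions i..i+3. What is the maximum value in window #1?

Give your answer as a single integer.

step 1: append 58 -> window=[58] (not full yet)
step 2: append 21 -> window=[58, 21] (not full yet)
step 3: append 81 -> window=[58, 21, 81] (not full yet)
step 4: append 2 -> window=[58, 21, 81, 2] -> max=81
Window #1 max = 81

Answer: 81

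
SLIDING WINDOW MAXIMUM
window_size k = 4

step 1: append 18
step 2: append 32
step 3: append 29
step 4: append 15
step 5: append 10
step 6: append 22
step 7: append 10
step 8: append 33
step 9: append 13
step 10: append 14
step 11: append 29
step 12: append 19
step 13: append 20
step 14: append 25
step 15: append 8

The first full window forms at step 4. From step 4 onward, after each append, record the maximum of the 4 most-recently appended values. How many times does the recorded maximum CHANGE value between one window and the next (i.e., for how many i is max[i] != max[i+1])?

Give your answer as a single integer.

Answer: 5

Derivation:
step 1: append 18 -> window=[18] (not full yet)
step 2: append 32 -> window=[18, 32] (not full yet)
step 3: append 29 -> window=[18, 32, 29] (not full yet)
step 4: append 15 -> window=[18, 32, 29, 15] -> max=32
step 5: append 10 -> window=[32, 29, 15, 10] -> max=32
step 6: append 22 -> window=[29, 15, 10, 22] -> max=29
step 7: append 10 -> window=[15, 10, 22, 10] -> max=22
step 8: append 33 -> window=[10, 22, 10, 33] -> max=33
step 9: append 13 -> window=[22, 10, 33, 13] -> max=33
step 10: append 14 -> window=[10, 33, 13, 14] -> max=33
step 11: append 29 -> window=[33, 13, 14, 29] -> max=33
step 12: append 19 -> window=[13, 14, 29, 19] -> max=29
step 13: append 20 -> window=[14, 29, 19, 20] -> max=29
step 14: append 25 -> window=[29, 19, 20, 25] -> max=29
step 15: append 8 -> window=[19, 20, 25, 8] -> max=25
Recorded maximums: 32 32 29 22 33 33 33 33 29 29 29 25
Changes between consecutive maximums: 5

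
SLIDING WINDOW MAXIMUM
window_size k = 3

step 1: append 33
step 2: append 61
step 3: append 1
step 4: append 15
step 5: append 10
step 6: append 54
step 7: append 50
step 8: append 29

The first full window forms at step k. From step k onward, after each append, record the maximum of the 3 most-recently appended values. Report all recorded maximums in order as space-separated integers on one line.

Answer: 61 61 15 54 54 54

Derivation:
step 1: append 33 -> window=[33] (not full yet)
step 2: append 61 -> window=[33, 61] (not full yet)
step 3: append 1 -> window=[33, 61, 1] -> max=61
step 4: append 15 -> window=[61, 1, 15] -> max=61
step 5: append 10 -> window=[1, 15, 10] -> max=15
step 6: append 54 -> window=[15, 10, 54] -> max=54
step 7: append 50 -> window=[10, 54, 50] -> max=54
step 8: append 29 -> window=[54, 50, 29] -> max=54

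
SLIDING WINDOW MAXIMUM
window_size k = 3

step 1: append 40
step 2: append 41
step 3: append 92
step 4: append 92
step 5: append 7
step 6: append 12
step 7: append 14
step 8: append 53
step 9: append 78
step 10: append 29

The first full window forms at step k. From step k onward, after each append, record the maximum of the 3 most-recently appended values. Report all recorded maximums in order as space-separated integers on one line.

Answer: 92 92 92 92 14 53 78 78

Derivation:
step 1: append 40 -> window=[40] (not full yet)
step 2: append 41 -> window=[40, 41] (not full yet)
step 3: append 92 -> window=[40, 41, 92] -> max=92
step 4: append 92 -> window=[41, 92, 92] -> max=92
step 5: append 7 -> window=[92, 92, 7] -> max=92
step 6: append 12 -> window=[92, 7, 12] -> max=92
step 7: append 14 -> window=[7, 12, 14] -> max=14
step 8: append 53 -> window=[12, 14, 53] -> max=53
step 9: append 78 -> window=[14, 53, 78] -> max=78
step 10: append 29 -> window=[53, 78, 29] -> max=78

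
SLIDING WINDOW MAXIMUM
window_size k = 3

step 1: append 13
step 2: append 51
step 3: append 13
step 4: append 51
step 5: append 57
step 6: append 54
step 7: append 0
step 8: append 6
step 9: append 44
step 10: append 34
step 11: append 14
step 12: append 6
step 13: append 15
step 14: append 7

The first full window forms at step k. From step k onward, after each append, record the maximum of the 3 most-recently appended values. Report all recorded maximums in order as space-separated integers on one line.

step 1: append 13 -> window=[13] (not full yet)
step 2: append 51 -> window=[13, 51] (not full yet)
step 3: append 13 -> window=[13, 51, 13] -> max=51
step 4: append 51 -> window=[51, 13, 51] -> max=51
step 5: append 57 -> window=[13, 51, 57] -> max=57
step 6: append 54 -> window=[51, 57, 54] -> max=57
step 7: append 0 -> window=[57, 54, 0] -> max=57
step 8: append 6 -> window=[54, 0, 6] -> max=54
step 9: append 44 -> window=[0, 6, 44] -> max=44
step 10: append 34 -> window=[6, 44, 34] -> max=44
step 11: append 14 -> window=[44, 34, 14] -> max=44
step 12: append 6 -> window=[34, 14, 6] -> max=34
step 13: append 15 -> window=[14, 6, 15] -> max=15
step 14: append 7 -> window=[6, 15, 7] -> max=15

Answer: 51 51 57 57 57 54 44 44 44 34 15 15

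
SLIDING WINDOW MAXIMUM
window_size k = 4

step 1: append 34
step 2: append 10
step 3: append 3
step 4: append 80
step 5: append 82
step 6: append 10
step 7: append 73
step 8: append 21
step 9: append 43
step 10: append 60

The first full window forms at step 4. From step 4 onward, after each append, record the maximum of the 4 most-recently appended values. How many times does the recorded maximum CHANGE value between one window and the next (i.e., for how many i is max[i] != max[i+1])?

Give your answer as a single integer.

Answer: 2

Derivation:
step 1: append 34 -> window=[34] (not full yet)
step 2: append 10 -> window=[34, 10] (not full yet)
step 3: append 3 -> window=[34, 10, 3] (not full yet)
step 4: append 80 -> window=[34, 10, 3, 80] -> max=80
step 5: append 82 -> window=[10, 3, 80, 82] -> max=82
step 6: append 10 -> window=[3, 80, 82, 10] -> max=82
step 7: append 73 -> window=[80, 82, 10, 73] -> max=82
step 8: append 21 -> window=[82, 10, 73, 21] -> max=82
step 9: append 43 -> window=[10, 73, 21, 43] -> max=73
step 10: append 60 -> window=[73, 21, 43, 60] -> max=73
Recorded maximums: 80 82 82 82 82 73 73
Changes between consecutive maximums: 2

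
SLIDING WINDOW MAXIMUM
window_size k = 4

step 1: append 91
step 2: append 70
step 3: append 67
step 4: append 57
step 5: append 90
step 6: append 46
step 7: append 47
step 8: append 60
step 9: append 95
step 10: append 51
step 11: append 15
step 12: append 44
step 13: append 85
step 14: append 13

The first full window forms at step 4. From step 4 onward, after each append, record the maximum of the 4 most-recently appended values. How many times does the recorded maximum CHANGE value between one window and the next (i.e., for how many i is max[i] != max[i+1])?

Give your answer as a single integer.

step 1: append 91 -> window=[91] (not full yet)
step 2: append 70 -> window=[91, 70] (not full yet)
step 3: append 67 -> window=[91, 70, 67] (not full yet)
step 4: append 57 -> window=[91, 70, 67, 57] -> max=91
step 5: append 90 -> window=[70, 67, 57, 90] -> max=90
step 6: append 46 -> window=[67, 57, 90, 46] -> max=90
step 7: append 47 -> window=[57, 90, 46, 47] -> max=90
step 8: append 60 -> window=[90, 46, 47, 60] -> max=90
step 9: append 95 -> window=[46, 47, 60, 95] -> max=95
step 10: append 51 -> window=[47, 60, 95, 51] -> max=95
step 11: append 15 -> window=[60, 95, 51, 15] -> max=95
step 12: append 44 -> window=[95, 51, 15, 44] -> max=95
step 13: append 85 -> window=[51, 15, 44, 85] -> max=85
step 14: append 13 -> window=[15, 44, 85, 13] -> max=85
Recorded maximums: 91 90 90 90 90 95 95 95 95 85 85
Changes between consecutive maximums: 3

Answer: 3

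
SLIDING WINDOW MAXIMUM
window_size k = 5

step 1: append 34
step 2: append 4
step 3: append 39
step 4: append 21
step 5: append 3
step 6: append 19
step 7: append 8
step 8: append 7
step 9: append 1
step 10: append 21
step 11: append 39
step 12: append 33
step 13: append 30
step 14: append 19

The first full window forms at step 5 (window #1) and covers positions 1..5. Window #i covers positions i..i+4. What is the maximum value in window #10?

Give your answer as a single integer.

Answer: 39

Derivation:
step 1: append 34 -> window=[34] (not full yet)
step 2: append 4 -> window=[34, 4] (not full yet)
step 3: append 39 -> window=[34, 4, 39] (not full yet)
step 4: append 21 -> window=[34, 4, 39, 21] (not full yet)
step 5: append 3 -> window=[34, 4, 39, 21, 3] -> max=39
step 6: append 19 -> window=[4, 39, 21, 3, 19] -> max=39
step 7: append 8 -> window=[39, 21, 3, 19, 8] -> max=39
step 8: append 7 -> window=[21, 3, 19, 8, 7] -> max=21
step 9: append 1 -> window=[3, 19, 8, 7, 1] -> max=19
step 10: append 21 -> window=[19, 8, 7, 1, 21] -> max=21
step 11: append 39 -> window=[8, 7, 1, 21, 39] -> max=39
step 12: append 33 -> window=[7, 1, 21, 39, 33] -> max=39
step 13: append 30 -> window=[1, 21, 39, 33, 30] -> max=39
step 14: append 19 -> window=[21, 39, 33, 30, 19] -> max=39
Window #10 max = 39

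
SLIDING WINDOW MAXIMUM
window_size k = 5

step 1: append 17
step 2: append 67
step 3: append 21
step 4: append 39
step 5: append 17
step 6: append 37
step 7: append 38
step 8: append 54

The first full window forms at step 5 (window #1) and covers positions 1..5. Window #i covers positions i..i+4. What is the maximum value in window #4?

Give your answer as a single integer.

step 1: append 17 -> window=[17] (not full yet)
step 2: append 67 -> window=[17, 67] (not full yet)
step 3: append 21 -> window=[17, 67, 21] (not full yet)
step 4: append 39 -> window=[17, 67, 21, 39] (not full yet)
step 5: append 17 -> window=[17, 67, 21, 39, 17] -> max=67
step 6: append 37 -> window=[67, 21, 39, 17, 37] -> max=67
step 7: append 38 -> window=[21, 39, 17, 37, 38] -> max=39
step 8: append 54 -> window=[39, 17, 37, 38, 54] -> max=54
Window #4 max = 54

Answer: 54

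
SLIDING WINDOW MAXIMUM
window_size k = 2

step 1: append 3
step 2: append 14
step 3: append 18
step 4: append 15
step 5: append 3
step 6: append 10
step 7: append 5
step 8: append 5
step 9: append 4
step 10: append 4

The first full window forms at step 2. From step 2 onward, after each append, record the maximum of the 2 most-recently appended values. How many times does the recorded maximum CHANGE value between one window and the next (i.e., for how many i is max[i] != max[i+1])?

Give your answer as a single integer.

Answer: 5

Derivation:
step 1: append 3 -> window=[3] (not full yet)
step 2: append 14 -> window=[3, 14] -> max=14
step 3: append 18 -> window=[14, 18] -> max=18
step 4: append 15 -> window=[18, 15] -> max=18
step 5: append 3 -> window=[15, 3] -> max=15
step 6: append 10 -> window=[3, 10] -> max=10
step 7: append 5 -> window=[10, 5] -> max=10
step 8: append 5 -> window=[5, 5] -> max=5
step 9: append 4 -> window=[5, 4] -> max=5
step 10: append 4 -> window=[4, 4] -> max=4
Recorded maximums: 14 18 18 15 10 10 5 5 4
Changes between consecutive maximums: 5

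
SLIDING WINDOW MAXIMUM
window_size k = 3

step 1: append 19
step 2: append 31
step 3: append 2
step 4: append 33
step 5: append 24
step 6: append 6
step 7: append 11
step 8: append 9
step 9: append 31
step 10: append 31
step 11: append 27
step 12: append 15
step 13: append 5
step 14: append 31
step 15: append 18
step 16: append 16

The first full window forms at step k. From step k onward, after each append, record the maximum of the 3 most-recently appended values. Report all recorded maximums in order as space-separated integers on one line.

step 1: append 19 -> window=[19] (not full yet)
step 2: append 31 -> window=[19, 31] (not full yet)
step 3: append 2 -> window=[19, 31, 2] -> max=31
step 4: append 33 -> window=[31, 2, 33] -> max=33
step 5: append 24 -> window=[2, 33, 24] -> max=33
step 6: append 6 -> window=[33, 24, 6] -> max=33
step 7: append 11 -> window=[24, 6, 11] -> max=24
step 8: append 9 -> window=[6, 11, 9] -> max=11
step 9: append 31 -> window=[11, 9, 31] -> max=31
step 10: append 31 -> window=[9, 31, 31] -> max=31
step 11: append 27 -> window=[31, 31, 27] -> max=31
step 12: append 15 -> window=[31, 27, 15] -> max=31
step 13: append 5 -> window=[27, 15, 5] -> max=27
step 14: append 31 -> window=[15, 5, 31] -> max=31
step 15: append 18 -> window=[5, 31, 18] -> max=31
step 16: append 16 -> window=[31, 18, 16] -> max=31

Answer: 31 33 33 33 24 11 31 31 31 31 27 31 31 31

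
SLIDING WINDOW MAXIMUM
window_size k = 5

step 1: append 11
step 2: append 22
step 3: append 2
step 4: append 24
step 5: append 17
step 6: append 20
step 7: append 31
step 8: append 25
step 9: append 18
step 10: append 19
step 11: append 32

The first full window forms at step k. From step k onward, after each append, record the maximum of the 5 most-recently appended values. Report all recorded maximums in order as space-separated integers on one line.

step 1: append 11 -> window=[11] (not full yet)
step 2: append 22 -> window=[11, 22] (not full yet)
step 3: append 2 -> window=[11, 22, 2] (not full yet)
step 4: append 24 -> window=[11, 22, 2, 24] (not full yet)
step 5: append 17 -> window=[11, 22, 2, 24, 17] -> max=24
step 6: append 20 -> window=[22, 2, 24, 17, 20] -> max=24
step 7: append 31 -> window=[2, 24, 17, 20, 31] -> max=31
step 8: append 25 -> window=[24, 17, 20, 31, 25] -> max=31
step 9: append 18 -> window=[17, 20, 31, 25, 18] -> max=31
step 10: append 19 -> window=[20, 31, 25, 18, 19] -> max=31
step 11: append 32 -> window=[31, 25, 18, 19, 32] -> max=32

Answer: 24 24 31 31 31 31 32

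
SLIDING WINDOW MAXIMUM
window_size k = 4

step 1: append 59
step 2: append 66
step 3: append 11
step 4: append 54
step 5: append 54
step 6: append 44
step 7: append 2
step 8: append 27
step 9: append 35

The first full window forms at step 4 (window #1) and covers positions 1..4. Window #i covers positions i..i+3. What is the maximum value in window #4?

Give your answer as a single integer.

Answer: 54

Derivation:
step 1: append 59 -> window=[59] (not full yet)
step 2: append 66 -> window=[59, 66] (not full yet)
step 3: append 11 -> window=[59, 66, 11] (not full yet)
step 4: append 54 -> window=[59, 66, 11, 54] -> max=66
step 5: append 54 -> window=[66, 11, 54, 54] -> max=66
step 6: append 44 -> window=[11, 54, 54, 44] -> max=54
step 7: append 2 -> window=[54, 54, 44, 2] -> max=54
Window #4 max = 54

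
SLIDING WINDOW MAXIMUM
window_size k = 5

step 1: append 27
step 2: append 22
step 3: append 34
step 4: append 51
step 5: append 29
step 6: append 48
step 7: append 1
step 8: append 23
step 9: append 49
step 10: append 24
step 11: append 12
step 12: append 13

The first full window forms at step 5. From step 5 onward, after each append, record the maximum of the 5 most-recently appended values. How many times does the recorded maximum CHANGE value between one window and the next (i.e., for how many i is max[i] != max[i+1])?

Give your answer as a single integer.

Answer: 1

Derivation:
step 1: append 27 -> window=[27] (not full yet)
step 2: append 22 -> window=[27, 22] (not full yet)
step 3: append 34 -> window=[27, 22, 34] (not full yet)
step 4: append 51 -> window=[27, 22, 34, 51] (not full yet)
step 5: append 29 -> window=[27, 22, 34, 51, 29] -> max=51
step 6: append 48 -> window=[22, 34, 51, 29, 48] -> max=51
step 7: append 1 -> window=[34, 51, 29, 48, 1] -> max=51
step 8: append 23 -> window=[51, 29, 48, 1, 23] -> max=51
step 9: append 49 -> window=[29, 48, 1, 23, 49] -> max=49
step 10: append 24 -> window=[48, 1, 23, 49, 24] -> max=49
step 11: append 12 -> window=[1, 23, 49, 24, 12] -> max=49
step 12: append 13 -> window=[23, 49, 24, 12, 13] -> max=49
Recorded maximums: 51 51 51 51 49 49 49 49
Changes between consecutive maximums: 1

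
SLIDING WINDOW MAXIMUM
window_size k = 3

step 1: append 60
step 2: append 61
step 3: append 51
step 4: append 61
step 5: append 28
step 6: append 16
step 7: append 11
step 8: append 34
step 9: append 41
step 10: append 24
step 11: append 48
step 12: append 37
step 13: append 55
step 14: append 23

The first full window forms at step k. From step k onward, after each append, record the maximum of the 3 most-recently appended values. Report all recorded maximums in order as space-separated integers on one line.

Answer: 61 61 61 61 28 34 41 41 48 48 55 55

Derivation:
step 1: append 60 -> window=[60] (not full yet)
step 2: append 61 -> window=[60, 61] (not full yet)
step 3: append 51 -> window=[60, 61, 51] -> max=61
step 4: append 61 -> window=[61, 51, 61] -> max=61
step 5: append 28 -> window=[51, 61, 28] -> max=61
step 6: append 16 -> window=[61, 28, 16] -> max=61
step 7: append 11 -> window=[28, 16, 11] -> max=28
step 8: append 34 -> window=[16, 11, 34] -> max=34
step 9: append 41 -> window=[11, 34, 41] -> max=41
step 10: append 24 -> window=[34, 41, 24] -> max=41
step 11: append 48 -> window=[41, 24, 48] -> max=48
step 12: append 37 -> window=[24, 48, 37] -> max=48
step 13: append 55 -> window=[48, 37, 55] -> max=55
step 14: append 23 -> window=[37, 55, 23] -> max=55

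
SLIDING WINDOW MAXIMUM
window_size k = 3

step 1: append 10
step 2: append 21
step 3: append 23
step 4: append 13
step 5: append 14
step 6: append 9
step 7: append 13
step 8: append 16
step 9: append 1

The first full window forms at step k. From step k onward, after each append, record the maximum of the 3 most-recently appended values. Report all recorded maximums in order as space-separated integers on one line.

step 1: append 10 -> window=[10] (not full yet)
step 2: append 21 -> window=[10, 21] (not full yet)
step 3: append 23 -> window=[10, 21, 23] -> max=23
step 4: append 13 -> window=[21, 23, 13] -> max=23
step 5: append 14 -> window=[23, 13, 14] -> max=23
step 6: append 9 -> window=[13, 14, 9] -> max=14
step 7: append 13 -> window=[14, 9, 13] -> max=14
step 8: append 16 -> window=[9, 13, 16] -> max=16
step 9: append 1 -> window=[13, 16, 1] -> max=16

Answer: 23 23 23 14 14 16 16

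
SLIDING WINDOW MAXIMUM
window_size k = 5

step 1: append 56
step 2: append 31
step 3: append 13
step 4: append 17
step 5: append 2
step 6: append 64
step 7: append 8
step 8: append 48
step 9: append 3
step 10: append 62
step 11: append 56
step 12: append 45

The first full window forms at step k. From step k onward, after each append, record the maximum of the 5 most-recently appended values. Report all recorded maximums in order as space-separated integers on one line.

Answer: 56 64 64 64 64 64 62 62

Derivation:
step 1: append 56 -> window=[56] (not full yet)
step 2: append 31 -> window=[56, 31] (not full yet)
step 3: append 13 -> window=[56, 31, 13] (not full yet)
step 4: append 17 -> window=[56, 31, 13, 17] (not full yet)
step 5: append 2 -> window=[56, 31, 13, 17, 2] -> max=56
step 6: append 64 -> window=[31, 13, 17, 2, 64] -> max=64
step 7: append 8 -> window=[13, 17, 2, 64, 8] -> max=64
step 8: append 48 -> window=[17, 2, 64, 8, 48] -> max=64
step 9: append 3 -> window=[2, 64, 8, 48, 3] -> max=64
step 10: append 62 -> window=[64, 8, 48, 3, 62] -> max=64
step 11: append 56 -> window=[8, 48, 3, 62, 56] -> max=62
step 12: append 45 -> window=[48, 3, 62, 56, 45] -> max=62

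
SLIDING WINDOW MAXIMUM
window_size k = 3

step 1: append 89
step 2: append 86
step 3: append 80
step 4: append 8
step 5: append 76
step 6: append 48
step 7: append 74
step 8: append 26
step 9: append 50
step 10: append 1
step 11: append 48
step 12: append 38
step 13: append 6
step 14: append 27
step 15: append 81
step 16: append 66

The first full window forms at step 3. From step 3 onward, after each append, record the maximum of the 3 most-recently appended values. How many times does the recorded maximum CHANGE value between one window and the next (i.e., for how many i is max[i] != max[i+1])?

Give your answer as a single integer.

step 1: append 89 -> window=[89] (not full yet)
step 2: append 86 -> window=[89, 86] (not full yet)
step 3: append 80 -> window=[89, 86, 80] -> max=89
step 4: append 8 -> window=[86, 80, 8] -> max=86
step 5: append 76 -> window=[80, 8, 76] -> max=80
step 6: append 48 -> window=[8, 76, 48] -> max=76
step 7: append 74 -> window=[76, 48, 74] -> max=76
step 8: append 26 -> window=[48, 74, 26] -> max=74
step 9: append 50 -> window=[74, 26, 50] -> max=74
step 10: append 1 -> window=[26, 50, 1] -> max=50
step 11: append 48 -> window=[50, 1, 48] -> max=50
step 12: append 38 -> window=[1, 48, 38] -> max=48
step 13: append 6 -> window=[48, 38, 6] -> max=48
step 14: append 27 -> window=[38, 6, 27] -> max=38
step 15: append 81 -> window=[6, 27, 81] -> max=81
step 16: append 66 -> window=[27, 81, 66] -> max=81
Recorded maximums: 89 86 80 76 76 74 74 50 50 48 48 38 81 81
Changes between consecutive maximums: 8

Answer: 8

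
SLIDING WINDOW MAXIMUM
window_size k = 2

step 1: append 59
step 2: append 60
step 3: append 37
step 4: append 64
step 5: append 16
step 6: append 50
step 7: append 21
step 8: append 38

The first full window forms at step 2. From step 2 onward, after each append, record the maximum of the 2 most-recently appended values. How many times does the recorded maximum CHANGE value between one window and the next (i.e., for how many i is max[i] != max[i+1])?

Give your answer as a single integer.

step 1: append 59 -> window=[59] (not full yet)
step 2: append 60 -> window=[59, 60] -> max=60
step 3: append 37 -> window=[60, 37] -> max=60
step 4: append 64 -> window=[37, 64] -> max=64
step 5: append 16 -> window=[64, 16] -> max=64
step 6: append 50 -> window=[16, 50] -> max=50
step 7: append 21 -> window=[50, 21] -> max=50
step 8: append 38 -> window=[21, 38] -> max=38
Recorded maximums: 60 60 64 64 50 50 38
Changes between consecutive maximums: 3

Answer: 3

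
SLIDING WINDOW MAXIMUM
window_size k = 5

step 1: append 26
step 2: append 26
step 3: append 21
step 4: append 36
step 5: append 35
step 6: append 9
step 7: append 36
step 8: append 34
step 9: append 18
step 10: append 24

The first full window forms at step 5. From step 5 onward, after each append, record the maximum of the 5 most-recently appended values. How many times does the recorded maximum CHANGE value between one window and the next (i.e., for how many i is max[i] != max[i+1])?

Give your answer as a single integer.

step 1: append 26 -> window=[26] (not full yet)
step 2: append 26 -> window=[26, 26] (not full yet)
step 3: append 21 -> window=[26, 26, 21] (not full yet)
step 4: append 36 -> window=[26, 26, 21, 36] (not full yet)
step 5: append 35 -> window=[26, 26, 21, 36, 35] -> max=36
step 6: append 9 -> window=[26, 21, 36, 35, 9] -> max=36
step 7: append 36 -> window=[21, 36, 35, 9, 36] -> max=36
step 8: append 34 -> window=[36, 35, 9, 36, 34] -> max=36
step 9: append 18 -> window=[35, 9, 36, 34, 18] -> max=36
step 10: append 24 -> window=[9, 36, 34, 18, 24] -> max=36
Recorded maximums: 36 36 36 36 36 36
Changes between consecutive maximums: 0

Answer: 0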